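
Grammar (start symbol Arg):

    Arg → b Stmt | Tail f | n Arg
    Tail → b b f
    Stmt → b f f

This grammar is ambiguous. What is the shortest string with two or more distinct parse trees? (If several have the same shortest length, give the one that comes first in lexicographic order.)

length 4: b b f f has 2 parse trees

Two derivations of b b f f:
  Arg ⇒ b Stmt ⇒ b b f f
  Arg ⇒ Tail f ⇒ b b f f

b b f f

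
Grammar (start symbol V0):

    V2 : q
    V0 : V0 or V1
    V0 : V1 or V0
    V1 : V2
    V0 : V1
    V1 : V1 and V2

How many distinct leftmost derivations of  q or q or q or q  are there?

Parse trees for q or q or q or q:
  [V0 [V0 [V0 [V0 [V1 [V2 q]]] or [V1 [V2 q]]] or [V1 [V2 q]]] or [V1 [V2 q]]]
  [V0 [V0 [V0 [V1 [V2 q]] or [V0 [V1 [V2 q]]]] or [V1 [V2 q]]] or [V1 [V2 q]]]
  [V0 [V0 [V1 [V2 q]] or [V0 [V0 [V1 [V2 q]]] or [V1 [V2 q]]]] or [V1 [V2 q]]]
  [V0 [V0 [V1 [V2 q]] or [V0 [V1 [V2 q]] or [V0 [V1 [V2 q]]]]] or [V1 [V2 q]]]
  [V0 [V1 [V2 q]] or [V0 [V0 [V0 [V1 [V2 q]]] or [V1 [V2 q]]] or [V1 [V2 q]]]]
  [V0 [V1 [V2 q]] or [V0 [V0 [V1 [V2 q]] or [V0 [V1 [V2 q]]]] or [V1 [V2 q]]]]
  [V0 [V1 [V2 q]] or [V0 [V1 [V2 q]] or [V0 [V0 [V1 [V2 q]]] or [V1 [V2 q]]]]]
  [V0 [V1 [V2 q]] or [V0 [V1 [V2 q]] or [V0 [V1 [V2 q]] or [V0 [V1 [V2 q]]]]]]

8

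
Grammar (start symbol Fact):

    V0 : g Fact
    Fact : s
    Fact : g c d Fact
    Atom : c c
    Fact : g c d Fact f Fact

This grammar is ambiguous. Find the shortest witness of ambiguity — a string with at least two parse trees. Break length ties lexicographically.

g c d g c d s f s

length 1: no string has ≥2 trees
length 4: no string has ≥2 trees
length 6: no string has ≥2 trees
length 7: no string has ≥2 trees
length 9: g c d g c d s f s has 2 parse trees

Two derivations of g c d g c d s f s:
  Fact ⇒ g c d Fact ⇒ g c d g c d Fact f Fact ⇒ g c d g c d s f Fact ⇒ g c d g c d s f s
  Fact ⇒ g c d Fact f Fact ⇒ g c d g c d Fact f Fact ⇒ g c d g c d s f Fact ⇒ g c d g c d s f s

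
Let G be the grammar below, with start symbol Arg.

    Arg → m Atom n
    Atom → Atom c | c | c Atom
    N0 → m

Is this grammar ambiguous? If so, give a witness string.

Witness: m c c n

Derivation 1: Arg ⇒ m Atom n ⇒ m Atom c n ⇒ m c c n
Derivation 2: Arg ⇒ m Atom n ⇒ m c Atom n ⇒ m c c n

Two distinct leftmost derivations for the same string.

Ambiguous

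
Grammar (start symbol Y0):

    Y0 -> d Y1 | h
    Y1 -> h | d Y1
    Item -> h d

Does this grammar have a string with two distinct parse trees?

(Item is unreachable from Y0, so its rules don't affect L(Y0).) The reachable rules are right-linear with at most one rule per (nonterminal, next-terminal) pair. Each input token forces the next rule, so parsing is deterministic.

Unambiguous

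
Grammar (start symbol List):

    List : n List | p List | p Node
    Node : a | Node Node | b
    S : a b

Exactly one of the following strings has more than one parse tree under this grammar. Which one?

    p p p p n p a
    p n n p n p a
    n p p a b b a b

n p p a b b a b

p p p p n p a: 1 tree
p n n p n p a: 1 tree
n p p a b b a b: 14 trees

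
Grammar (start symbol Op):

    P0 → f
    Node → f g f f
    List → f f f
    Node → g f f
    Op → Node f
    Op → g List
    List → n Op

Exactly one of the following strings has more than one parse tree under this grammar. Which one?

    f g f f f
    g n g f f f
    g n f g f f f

g n g f f f

f g f f f: 1 tree
g n g f f f: 2 trees
g n f g f f f: 1 tree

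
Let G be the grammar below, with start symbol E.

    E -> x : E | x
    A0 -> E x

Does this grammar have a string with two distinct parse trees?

Unambiguous

(A0 is unreachable from E, so its rules don't affect L(E).) Right-recursive list with a separator: after each atom, whether the separator follows determines the rule. One parse per string.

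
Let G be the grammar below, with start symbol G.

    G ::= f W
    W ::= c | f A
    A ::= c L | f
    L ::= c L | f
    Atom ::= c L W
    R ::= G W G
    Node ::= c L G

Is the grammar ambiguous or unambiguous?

Only G, W, A, L are reachable from G; ignoring the rest: Restricted to the reachable nonterminals, every rule has the form A → t or A → t B, and no two rules for the same A share a first terminal. The grammar encodes a DFA — one run per string.

Unambiguous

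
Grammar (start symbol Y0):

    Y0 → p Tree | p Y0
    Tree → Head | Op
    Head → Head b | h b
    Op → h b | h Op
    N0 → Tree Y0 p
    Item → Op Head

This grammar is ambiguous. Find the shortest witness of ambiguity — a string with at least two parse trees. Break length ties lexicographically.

length 3: p h b has 2 parse trees

Two derivations of p h b:
  Y0 ⇒ p Tree ⇒ p Head ⇒ p h b
  Y0 ⇒ p Tree ⇒ p Op ⇒ p h b

p h b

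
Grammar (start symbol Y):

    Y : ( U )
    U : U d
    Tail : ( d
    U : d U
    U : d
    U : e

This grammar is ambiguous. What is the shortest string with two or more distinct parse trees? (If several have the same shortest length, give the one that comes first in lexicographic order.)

length 3: no string has ≥2 trees
length 4: ( d d ) has 2 parse trees

Two derivations of ( d d ):
  Y ⇒ ( U ) ⇒ ( U d ) ⇒ ( d d )
  Y ⇒ ( U ) ⇒ ( d U ) ⇒ ( d d )

( d d )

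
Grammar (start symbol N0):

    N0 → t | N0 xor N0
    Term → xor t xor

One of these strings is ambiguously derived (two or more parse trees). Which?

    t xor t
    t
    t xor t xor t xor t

t xor t: 1 tree
t: 1 tree
t xor t xor t xor t: 5 trees

t xor t xor t xor t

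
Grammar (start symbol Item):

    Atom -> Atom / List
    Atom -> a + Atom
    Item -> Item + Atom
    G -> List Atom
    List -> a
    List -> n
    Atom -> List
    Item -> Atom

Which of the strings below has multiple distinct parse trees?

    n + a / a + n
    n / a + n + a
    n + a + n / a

n + a + n / a

n + a / a + n: 1 tree
n / a + n + a: 1 tree
n + a + n / a: 3 trees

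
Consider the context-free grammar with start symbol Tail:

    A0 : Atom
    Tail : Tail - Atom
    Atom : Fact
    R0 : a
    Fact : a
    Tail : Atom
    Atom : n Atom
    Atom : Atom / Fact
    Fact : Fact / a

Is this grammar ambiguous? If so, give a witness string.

Witness: a / a

Derivation 1: Tail ⇒ Atom ⇒ Fact ⇒ Fact / a ⇒ a / a
Derivation 2: Tail ⇒ Atom ⇒ Atom / Fact ⇒ Fact / Fact ⇒ a / Fact ⇒ a / a

Two distinct leftmost derivations for the same string.

Ambiguous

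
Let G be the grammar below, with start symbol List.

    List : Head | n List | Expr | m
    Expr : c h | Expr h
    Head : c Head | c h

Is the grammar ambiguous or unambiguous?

Ambiguous

Witness: c h

Derivation 1: List ⇒ Head ⇒ c h
Derivation 2: List ⇒ Expr ⇒ c h

Two distinct leftmost derivations for the same string.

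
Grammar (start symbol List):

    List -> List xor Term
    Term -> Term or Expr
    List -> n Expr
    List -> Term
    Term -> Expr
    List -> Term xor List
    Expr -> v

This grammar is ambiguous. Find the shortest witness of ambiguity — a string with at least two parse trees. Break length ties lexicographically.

v xor v

length 1: no string has ≥2 trees
length 2: no string has ≥2 trees
length 3: v xor v has 2 parse trees

Two derivations of v xor v:
  List ⇒ List xor Term ⇒ Term xor Term ⇒ Expr xor Term ⇒ v xor Term ⇒ v xor Expr ⇒ v xor v
  List ⇒ Term xor List ⇒ Expr xor List ⇒ v xor List ⇒ v xor Term ⇒ v xor Expr ⇒ v xor v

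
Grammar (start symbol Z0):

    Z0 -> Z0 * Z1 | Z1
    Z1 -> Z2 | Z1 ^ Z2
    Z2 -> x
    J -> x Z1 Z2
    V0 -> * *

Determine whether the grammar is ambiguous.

(J, V0 are unreachable from Z0, so their rules don't affect L(Z0).) Z0 → Z0 * Z1 | Z1  ;  Z1 → Z1 ^ Z2 | Z2  — a left-associative chain with Z2 at the bottom. Each string factors uniquely by precedence.

Unambiguous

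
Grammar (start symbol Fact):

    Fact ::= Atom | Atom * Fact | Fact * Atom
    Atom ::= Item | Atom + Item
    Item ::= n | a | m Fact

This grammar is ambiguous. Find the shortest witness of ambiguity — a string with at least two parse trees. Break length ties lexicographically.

a * a

length 1: no string has ≥2 trees
length 2: no string has ≥2 trees
length 3: a * a has 2 parse trees

Two derivations of a * a:
  Fact ⇒ Atom * Fact ⇒ Item * Fact ⇒ a * Fact ⇒ a * Atom ⇒ a * Item ⇒ a * a
  Fact ⇒ Fact * Atom ⇒ Atom * Atom ⇒ Item * Atom ⇒ a * Atom ⇒ a * Item ⇒ a * a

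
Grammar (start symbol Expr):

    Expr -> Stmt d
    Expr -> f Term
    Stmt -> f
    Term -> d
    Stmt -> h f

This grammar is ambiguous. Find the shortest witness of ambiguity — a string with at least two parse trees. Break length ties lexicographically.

f d

length 2: f d has 2 parse trees

Two derivations of f d:
  Expr ⇒ Stmt d ⇒ f d
  Expr ⇒ f Term ⇒ f d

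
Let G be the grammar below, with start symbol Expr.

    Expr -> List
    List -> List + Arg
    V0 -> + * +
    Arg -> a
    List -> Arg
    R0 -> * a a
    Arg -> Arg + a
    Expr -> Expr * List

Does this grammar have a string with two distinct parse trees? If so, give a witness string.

Witness: a + a

Derivation 1: Expr ⇒ List ⇒ List + Arg ⇒ Arg + Arg ⇒ a + Arg ⇒ a + a
Derivation 2: Expr ⇒ List ⇒ Arg ⇒ Arg + a ⇒ a + a

Two distinct leftmost derivations for the same string.

Ambiguous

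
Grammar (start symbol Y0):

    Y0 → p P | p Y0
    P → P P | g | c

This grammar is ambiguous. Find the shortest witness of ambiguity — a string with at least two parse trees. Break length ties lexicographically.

p c c c

length 2: no string has ≥2 trees
length 3: no string has ≥2 trees
length 4: p c c c has 2 parse trees

Two derivations of p c c c:
  Y0 ⇒ p P ⇒ p P P ⇒ p P P P ⇒ p c P P ⇒ p c c P ⇒ p c c c
  Y0 ⇒ p P ⇒ p P P ⇒ p c P ⇒ p c P P ⇒ p c c P ⇒ p c c c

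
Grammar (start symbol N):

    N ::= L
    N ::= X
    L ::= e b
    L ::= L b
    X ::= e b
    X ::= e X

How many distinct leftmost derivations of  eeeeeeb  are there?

Parse trees for eeeeeeb:
  [N [X e [X e [X e [X e [X e [X e b]]]]]]]

1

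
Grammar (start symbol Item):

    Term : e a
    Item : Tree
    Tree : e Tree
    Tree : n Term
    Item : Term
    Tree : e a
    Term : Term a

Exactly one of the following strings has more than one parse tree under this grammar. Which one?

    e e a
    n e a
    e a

e a

e e a: 1 tree
n e a: 1 tree
e a: 2 trees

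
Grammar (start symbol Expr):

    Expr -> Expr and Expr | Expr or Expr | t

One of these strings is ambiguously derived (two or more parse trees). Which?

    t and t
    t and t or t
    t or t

t and t or t

t and t: 1 tree
t and t or t: 2 trees
t or t: 1 tree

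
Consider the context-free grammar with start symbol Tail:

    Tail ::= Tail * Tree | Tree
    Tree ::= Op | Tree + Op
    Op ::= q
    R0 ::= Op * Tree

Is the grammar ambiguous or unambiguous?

Only Tail, Tree, Op are reachable from Tail; ignoring the rest: The grammar is stratified — Tail handles '*' (left-recursive), Tree handles '+', Op atoms. Each operator has a fixed associativity and precedence level, so every string has one parse.

Unambiguous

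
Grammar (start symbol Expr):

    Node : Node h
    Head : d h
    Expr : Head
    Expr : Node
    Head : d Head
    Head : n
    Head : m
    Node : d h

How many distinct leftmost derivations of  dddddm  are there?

1

Parse trees for dddddm:
  [Expr [Head d [Head d [Head d [Head d [Head d [Head m]]]]]]]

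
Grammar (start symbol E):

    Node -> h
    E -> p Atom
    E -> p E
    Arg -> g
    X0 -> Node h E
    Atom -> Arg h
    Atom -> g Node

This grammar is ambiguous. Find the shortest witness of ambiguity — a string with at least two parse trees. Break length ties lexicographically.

p g h

length 3: p g h has 2 parse trees

Two derivations of p g h:
  E ⇒ p Atom ⇒ p Arg h ⇒ p g h
  E ⇒ p Atom ⇒ p g Node ⇒ p g h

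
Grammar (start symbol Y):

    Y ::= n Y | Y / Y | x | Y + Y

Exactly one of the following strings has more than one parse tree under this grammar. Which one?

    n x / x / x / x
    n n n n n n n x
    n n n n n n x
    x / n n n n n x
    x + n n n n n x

n x / x / x / x

n x / x / x / x: 14 trees
n n n n n n n x: 1 tree
n n n n n n x: 1 tree
x / n n n n n x: 1 tree
x + n n n n n x: 1 tree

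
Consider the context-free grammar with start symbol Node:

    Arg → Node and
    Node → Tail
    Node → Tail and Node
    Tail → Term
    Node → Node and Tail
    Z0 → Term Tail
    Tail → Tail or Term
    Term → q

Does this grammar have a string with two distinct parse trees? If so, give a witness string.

Witness: q and q

Derivation 1: Node ⇒ Tail and Node ⇒ Term and Node ⇒ q and Node ⇒ q and Tail ⇒ q and Term ⇒ q and q
Derivation 2: Node ⇒ Node and Tail ⇒ Tail and Tail ⇒ Term and Tail ⇒ q and Tail ⇒ q and Term ⇒ q and q

Two distinct leftmost derivations for the same string.

Ambiguous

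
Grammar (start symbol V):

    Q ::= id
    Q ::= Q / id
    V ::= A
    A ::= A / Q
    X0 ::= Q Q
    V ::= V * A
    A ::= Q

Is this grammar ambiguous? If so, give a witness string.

Witness: id / id

Derivation 1: V ⇒ A ⇒ A / Q ⇒ Q / Q ⇒ id / Q ⇒ id / id
Derivation 2: V ⇒ A ⇒ Q ⇒ Q / id ⇒ id / id

Two distinct leftmost derivations for the same string.

Ambiguous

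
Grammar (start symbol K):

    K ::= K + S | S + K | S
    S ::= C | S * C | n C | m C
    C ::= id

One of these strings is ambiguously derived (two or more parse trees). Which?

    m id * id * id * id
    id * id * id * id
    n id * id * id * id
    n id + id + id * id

n id + id + id * id

m id * id * id * id: 1 tree
id * id * id * id: 1 tree
n id * id * id * id: 1 tree
n id + id + id * id: 4 trees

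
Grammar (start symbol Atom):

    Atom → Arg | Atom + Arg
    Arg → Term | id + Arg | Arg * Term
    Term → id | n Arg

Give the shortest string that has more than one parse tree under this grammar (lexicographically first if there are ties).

length 1: no string has ≥2 trees
length 2: no string has ≥2 trees
length 3: id + id has 2 parse trees

Two derivations of id + id:
  Atom ⇒ Arg ⇒ id + Arg ⇒ id + Term ⇒ id + id
  Atom ⇒ Atom + Arg ⇒ Arg + Arg ⇒ Term + Arg ⇒ id + Arg ⇒ id + Term ⇒ id + id

id + id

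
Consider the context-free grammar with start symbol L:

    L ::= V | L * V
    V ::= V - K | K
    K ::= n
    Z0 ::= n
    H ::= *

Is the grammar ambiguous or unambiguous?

(Z0, H are unreachable from L, so their rules don't affect L(L).) L → L * V | V  ;  V → V - K | K  — a left-associative chain with K at the bottom. Each string factors uniquely by precedence.

Unambiguous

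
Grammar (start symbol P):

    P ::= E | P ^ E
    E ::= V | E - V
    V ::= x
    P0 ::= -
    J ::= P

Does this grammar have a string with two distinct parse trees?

Unambiguous

(P0, J are unreachable from P, so their rules don't affect L(P).) The grammar is stratified — P handles '^' (left-recursive), E handles '-', V atoms. Each operator has a fixed associativity and precedence level, so every string has one parse.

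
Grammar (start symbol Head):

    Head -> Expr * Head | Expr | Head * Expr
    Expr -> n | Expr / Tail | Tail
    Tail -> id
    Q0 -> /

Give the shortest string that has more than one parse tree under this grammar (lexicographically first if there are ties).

id * id

length 1: no string has ≥2 trees
length 3: id * id has 2 parse trees

Two derivations of id * id:
  Head ⇒ Expr * Head ⇒ Tail * Head ⇒ id * Head ⇒ id * Expr ⇒ id * Tail ⇒ id * id
  Head ⇒ Head * Expr ⇒ Expr * Expr ⇒ Tail * Expr ⇒ id * Expr ⇒ id * Tail ⇒ id * id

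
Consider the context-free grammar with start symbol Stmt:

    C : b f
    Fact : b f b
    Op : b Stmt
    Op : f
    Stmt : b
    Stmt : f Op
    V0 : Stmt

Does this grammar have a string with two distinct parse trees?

(V0, C, Fact are unreachable from Stmt, so their rules don't affect L(Stmt).) The reachable rules are right-linear with at most one rule per (nonterminal, next-terminal) pair. Each input token forces the next rule, so parsing is deterministic.

Unambiguous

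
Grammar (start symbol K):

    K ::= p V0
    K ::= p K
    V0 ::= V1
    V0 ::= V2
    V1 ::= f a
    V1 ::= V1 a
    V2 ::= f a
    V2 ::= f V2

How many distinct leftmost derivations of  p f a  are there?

2

Parse trees for p f a:
  [K p [V0 [V1 f a]]]
  [K p [V0 [V2 f a]]]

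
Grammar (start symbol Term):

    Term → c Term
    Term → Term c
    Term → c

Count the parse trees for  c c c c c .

Parse trees for c c c c c (showing first 6 of 16):
  [Term c [Term c [Term c [Term c [Term c]]]]]
  [Term c [Term c [Term c [Term [Term c] c]]]]
  [Term c [Term c [Term [Term c [Term c]] c]]]
  [Term c [Term c [Term [Term [Term c] c] c]]]
  [Term c [Term [Term c [Term c [Term c]]] c]]
  [Term c [Term [Term c [Term [Term c] c]] c]]

16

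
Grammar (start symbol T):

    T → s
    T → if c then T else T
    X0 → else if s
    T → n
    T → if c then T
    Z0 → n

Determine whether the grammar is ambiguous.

Witness: if c then if c then n else n

Derivation 1: T ⇒ if c then T else T ⇒ if c then if c then T else T ⇒ if c then if c then n else T ⇒ if c then if c then n else n
Derivation 2: T ⇒ if c then T ⇒ if c then if c then T else T ⇒ if c then if c then n else T ⇒ if c then if c then n else n

Two distinct leftmost derivations for the same string.

Ambiguous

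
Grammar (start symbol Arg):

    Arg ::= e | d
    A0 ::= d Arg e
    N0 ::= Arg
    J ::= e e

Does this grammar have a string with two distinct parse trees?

Unambiguous

(A0, N0, J are unreachable from Arg, so their rules don't affect L(Arg).) Each reachable nonterminal has at most one production per leading terminal, and all productions are right-linear; the derivation is determined token-by-token.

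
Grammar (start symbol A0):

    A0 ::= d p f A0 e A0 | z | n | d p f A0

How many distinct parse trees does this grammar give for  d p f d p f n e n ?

2

Parse trees for d p f d p f n e n:
  [A0 d p f [A0 d p f [A0 n]] e [A0 n]]
  [A0 d p f [A0 d p f [A0 n] e [A0 n]]]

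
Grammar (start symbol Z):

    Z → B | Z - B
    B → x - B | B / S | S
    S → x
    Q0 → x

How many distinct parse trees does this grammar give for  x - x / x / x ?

Parse trees for x - x / x / x:
  [Z [B x - [B [B [B [S x]] / [S x]] / [S x]]]]
  [Z [B [B x - [B [B [S x]] / [S x]]] / [S x]]]
  [Z [B [B [B x - [B [S x]]] / [S x]] / [S x]]]
  [Z [Z [B [S x]]] - [B [B [B [S x]] / [S x]] / [S x]]]

4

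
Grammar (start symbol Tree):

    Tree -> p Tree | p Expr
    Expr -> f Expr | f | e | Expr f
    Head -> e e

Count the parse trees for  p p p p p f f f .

4

Parse trees for p p p p p f f f:
  [Tree p [Tree p [Tree p [Tree p [Tree p [Expr f [Expr f [Expr f]]]]]]]]
  [Tree p [Tree p [Tree p [Tree p [Tree p [Expr f [Expr [Expr f] f]]]]]]]
  [Tree p [Tree p [Tree p [Tree p [Tree p [Expr [Expr f [Expr f]] f]]]]]]
  [Tree p [Tree p [Tree p [Tree p [Tree p [Expr [Expr [Expr f] f] f]]]]]]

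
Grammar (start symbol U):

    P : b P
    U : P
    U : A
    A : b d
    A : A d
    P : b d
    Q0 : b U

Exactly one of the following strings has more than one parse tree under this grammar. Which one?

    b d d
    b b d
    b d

b d d: 1 tree
b b d: 1 tree
b d: 2 trees

b d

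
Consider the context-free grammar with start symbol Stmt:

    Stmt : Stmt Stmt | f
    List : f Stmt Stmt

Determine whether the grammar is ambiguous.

Ambiguous

Witness: f f f

Derivation 1: Stmt ⇒ Stmt Stmt ⇒ Stmt Stmt Stmt ⇒ f Stmt Stmt ⇒ f f Stmt ⇒ f f f
Derivation 2: Stmt ⇒ Stmt Stmt ⇒ f Stmt ⇒ f Stmt Stmt ⇒ f f Stmt ⇒ f f f

Two distinct leftmost derivations for the same string.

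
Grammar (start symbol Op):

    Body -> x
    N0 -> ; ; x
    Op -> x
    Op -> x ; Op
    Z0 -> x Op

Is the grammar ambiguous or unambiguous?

Unambiguous

Only Op is reachable from Op; ignoring the rest: Right-recursive list with a separator: after each atom, whether the separator follows determines the rule. One parse per string.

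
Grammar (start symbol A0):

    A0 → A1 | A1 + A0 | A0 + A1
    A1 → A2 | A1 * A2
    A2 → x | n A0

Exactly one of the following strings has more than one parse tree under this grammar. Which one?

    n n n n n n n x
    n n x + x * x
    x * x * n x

n n n n n n n x: 1 tree
n n x + x * x: 12 trees
x * x * n x: 1 tree

n n x + x * x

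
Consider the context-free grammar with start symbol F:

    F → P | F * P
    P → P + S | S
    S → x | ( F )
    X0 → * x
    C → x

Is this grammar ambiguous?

(X0, C are unreachable from F, so their rules don't affect L(F).) This is a standard precedence ladder (F over P over S), with each level left-recursive on its own operator ('*' at F, '+' at P). That structure is LR(1), hence unambiguous.

Unambiguous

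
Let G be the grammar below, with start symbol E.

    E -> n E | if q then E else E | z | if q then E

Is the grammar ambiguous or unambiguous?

Ambiguous

Witness: if q then if q then z else z

Derivation 1: E ⇒ if q then E else E ⇒ if q then if q then E else E ⇒ if q then if q then z else E ⇒ if q then if q then z else z
Derivation 2: E ⇒ if q then E ⇒ if q then if q then E else E ⇒ if q then if q then z else E ⇒ if q then if q then z else z

Two distinct leftmost derivations for the same string.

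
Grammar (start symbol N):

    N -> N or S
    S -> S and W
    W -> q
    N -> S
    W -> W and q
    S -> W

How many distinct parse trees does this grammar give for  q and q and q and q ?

8

Parse trees for q and q and q and q:
  [N [S [S [W q]] and [W [W [W q] and q] and q]]]
  [N [S [S [S [W q]] and [W q]] and [W [W q] and q]]]
  [N [S [S [W [W q] and q]] and [W [W q] and q]]]
  [N [S [S [S [W q]] and [W [W q] and q]] and [W q]]]
  [N [S [S [S [S [W q]] and [W q]] and [W q]] and [W q]]]
  [N [S [S [S [W [W q] and q]] and [W q]] and [W q]]]
  [N [S [S [W [W [W q] and q] and q]] and [W q]]]
  [N [S [W [W [W [W q] and q] and q] and q]]]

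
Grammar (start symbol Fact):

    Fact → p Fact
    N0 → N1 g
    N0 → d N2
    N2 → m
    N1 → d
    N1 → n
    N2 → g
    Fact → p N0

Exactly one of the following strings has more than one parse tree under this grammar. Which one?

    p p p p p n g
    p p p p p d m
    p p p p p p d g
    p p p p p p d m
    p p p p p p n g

p p p p p n g: 1 tree
p p p p p d m: 1 tree
p p p p p p d g: 2 trees
p p p p p p d m: 1 tree
p p p p p p n g: 1 tree

p p p p p p d g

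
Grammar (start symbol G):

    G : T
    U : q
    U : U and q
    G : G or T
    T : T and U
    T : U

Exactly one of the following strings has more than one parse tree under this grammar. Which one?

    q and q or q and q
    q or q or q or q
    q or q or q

q and q or q and q: 4 trees
q or q or q or q: 1 tree
q or q or q: 1 tree

q and q or q and q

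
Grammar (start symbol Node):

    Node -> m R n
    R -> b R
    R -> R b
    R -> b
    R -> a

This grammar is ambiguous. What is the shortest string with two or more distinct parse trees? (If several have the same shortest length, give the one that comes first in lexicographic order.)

length 3: no string has ≥2 trees
length 4: m b b n has 2 parse trees

Two derivations of m b b n:
  Node ⇒ m R n ⇒ m b R n ⇒ m b b n
  Node ⇒ m R n ⇒ m R b n ⇒ m b b n

m b b n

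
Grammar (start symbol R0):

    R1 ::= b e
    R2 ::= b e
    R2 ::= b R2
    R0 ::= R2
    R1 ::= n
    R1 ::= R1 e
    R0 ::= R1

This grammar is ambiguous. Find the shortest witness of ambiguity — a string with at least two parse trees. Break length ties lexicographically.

b e

length 1: no string has ≥2 trees
length 2: b e has 2 parse trees

Two derivations of b e:
  R0 ⇒ R2 ⇒ b e
  R0 ⇒ R1 ⇒ b e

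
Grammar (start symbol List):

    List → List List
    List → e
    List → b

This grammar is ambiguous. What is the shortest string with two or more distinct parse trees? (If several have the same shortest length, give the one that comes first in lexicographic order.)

length 1: no string has ≥2 trees
length 2: no string has ≥2 trees
length 3: b b b has 2 parse trees

Two derivations of b b b:
  List ⇒ List List ⇒ List List List ⇒ b List List ⇒ b b List ⇒ b b b
  List ⇒ List List ⇒ b List ⇒ b List List ⇒ b b List ⇒ b b b

b b b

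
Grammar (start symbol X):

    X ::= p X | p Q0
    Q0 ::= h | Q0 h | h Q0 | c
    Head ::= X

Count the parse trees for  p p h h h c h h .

10

Parse trees for p p h h h c h h (showing first 6 of 10):
  [X p [X p [Q0 [Q0 [Q0 h [Q0 h [Q0 h [Q0 c]]]] h] h]]]
  [X p [X p [Q0 [Q0 h [Q0 [Q0 h [Q0 h [Q0 c]]] h]] h]]]
  [X p [X p [Q0 [Q0 h [Q0 h [Q0 [Q0 h [Q0 c]] h]]] h]]]
  [X p [X p [Q0 [Q0 h [Q0 h [Q0 h [Q0 [Q0 c] h]]]] h]]]
  [X p [X p [Q0 h [Q0 [Q0 [Q0 h [Q0 h [Q0 c]]] h] h]]]]
  [X p [X p [Q0 h [Q0 [Q0 h [Q0 [Q0 h [Q0 c]] h]] h]]]]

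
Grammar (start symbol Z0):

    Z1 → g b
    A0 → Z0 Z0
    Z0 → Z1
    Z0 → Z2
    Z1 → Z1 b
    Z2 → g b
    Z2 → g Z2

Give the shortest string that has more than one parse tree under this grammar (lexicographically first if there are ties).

g b

length 2: g b has 2 parse trees

Two derivations of g b:
  Z0 ⇒ Z1 ⇒ g b
  Z0 ⇒ Z2 ⇒ g b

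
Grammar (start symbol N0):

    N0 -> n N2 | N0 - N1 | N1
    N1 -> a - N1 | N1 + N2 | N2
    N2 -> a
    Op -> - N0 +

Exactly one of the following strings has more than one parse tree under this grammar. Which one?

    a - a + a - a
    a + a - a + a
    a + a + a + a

a - a + a - a

a - a + a - a: 3 trees
a + a - a + a: 1 tree
a + a + a + a: 1 tree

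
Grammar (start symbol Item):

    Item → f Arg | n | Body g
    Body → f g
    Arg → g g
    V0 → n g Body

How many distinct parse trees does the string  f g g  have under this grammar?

2

Parse trees for f g g:
  [Item f [Arg g g]]
  [Item [Body f g] g]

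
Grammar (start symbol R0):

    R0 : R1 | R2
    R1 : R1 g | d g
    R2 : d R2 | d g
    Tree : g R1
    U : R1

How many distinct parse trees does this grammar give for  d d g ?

Parse trees for d d g:
  [R0 [R2 d [R2 d g]]]

1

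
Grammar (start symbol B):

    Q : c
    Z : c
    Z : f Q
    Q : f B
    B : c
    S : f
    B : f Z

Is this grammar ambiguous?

Unambiguous

(S is unreachable from B, so its rules don't affect L(B).) Restricted to the reachable nonterminals, every rule has the form A → t or A → t B, and no two rules for the same A share a first terminal. The grammar encodes a DFA — one run per string.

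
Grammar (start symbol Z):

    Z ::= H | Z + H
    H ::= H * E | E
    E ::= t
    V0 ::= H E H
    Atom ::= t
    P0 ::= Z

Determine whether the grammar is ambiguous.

(V0, Atom, P0 are unreachable from Z, so their rules don't affect L(Z).) The grammar is stratified — Z handles '+' (left-recursive), H handles '*', E atoms. Each operator has a fixed associativity and precedence level, so every string has one parse.

Unambiguous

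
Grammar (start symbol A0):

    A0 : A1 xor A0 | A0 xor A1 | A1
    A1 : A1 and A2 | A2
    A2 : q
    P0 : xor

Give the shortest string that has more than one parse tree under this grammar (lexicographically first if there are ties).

length 1: no string has ≥2 trees
length 3: q xor q has 2 parse trees

Two derivations of q xor q:
  A0 ⇒ A1 xor A0 ⇒ A2 xor A0 ⇒ q xor A0 ⇒ q xor A1 ⇒ q xor A2 ⇒ q xor q
  A0 ⇒ A0 xor A1 ⇒ A1 xor A1 ⇒ A2 xor A1 ⇒ q xor A1 ⇒ q xor A2 ⇒ q xor q

q xor q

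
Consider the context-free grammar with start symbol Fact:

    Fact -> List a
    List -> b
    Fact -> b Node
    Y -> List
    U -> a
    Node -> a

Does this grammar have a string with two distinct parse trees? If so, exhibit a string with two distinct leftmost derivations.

Witness: b a

Derivation 1: Fact ⇒ List a ⇒ b a
Derivation 2: Fact ⇒ b Node ⇒ b a

Two distinct leftmost derivations for the same string.

Ambiguous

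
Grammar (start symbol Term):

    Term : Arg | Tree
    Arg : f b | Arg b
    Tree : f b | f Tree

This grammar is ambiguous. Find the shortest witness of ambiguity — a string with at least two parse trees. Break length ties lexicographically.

f b

length 2: f b has 2 parse trees

Two derivations of f b:
  Term ⇒ Arg ⇒ f b
  Term ⇒ Tree ⇒ f b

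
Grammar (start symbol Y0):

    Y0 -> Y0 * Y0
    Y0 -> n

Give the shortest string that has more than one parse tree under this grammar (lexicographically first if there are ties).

n * n * n

length 1: no string has ≥2 trees
length 3: no string has ≥2 trees
length 5: n * n * n has 2 parse trees

Two derivations of n * n * n:
  Y0 ⇒ Y0 * Y0 ⇒ Y0 * Y0 * Y0 ⇒ n * Y0 * Y0 ⇒ n * n * Y0 ⇒ n * n * n
  Y0 ⇒ Y0 * Y0 ⇒ n * Y0 ⇒ n * Y0 * Y0 ⇒ n * n * Y0 ⇒ n * n * n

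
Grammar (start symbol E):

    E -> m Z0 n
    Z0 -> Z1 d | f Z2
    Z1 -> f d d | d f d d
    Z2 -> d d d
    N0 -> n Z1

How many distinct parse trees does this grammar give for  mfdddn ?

2

Parse trees for mfdddn:
  [E m [Z0 [Z1 f d d] d] n]
  [E m [Z0 f [Z2 d d d]] n]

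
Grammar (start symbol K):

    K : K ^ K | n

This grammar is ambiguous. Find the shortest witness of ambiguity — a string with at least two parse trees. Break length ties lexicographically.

n ^ n ^ n

length 1: no string has ≥2 trees
length 3: no string has ≥2 trees
length 5: n ^ n ^ n has 2 parse trees

Two derivations of n ^ n ^ n:
  K ⇒ K ^ K ⇒ K ^ K ^ K ⇒ n ^ K ^ K ⇒ n ^ n ^ K ⇒ n ^ n ^ n
  K ⇒ K ^ K ⇒ n ^ K ⇒ n ^ K ^ K ⇒ n ^ n ^ K ⇒ n ^ n ^ n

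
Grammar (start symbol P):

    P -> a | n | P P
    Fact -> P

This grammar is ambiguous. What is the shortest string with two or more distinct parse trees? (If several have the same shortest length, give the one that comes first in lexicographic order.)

a a a

length 1: no string has ≥2 trees
length 2: no string has ≥2 trees
length 3: a a a has 2 parse trees

Two derivations of a a a:
  P ⇒ P P ⇒ a P ⇒ a P P ⇒ a a P ⇒ a a a
  P ⇒ P P ⇒ P P P ⇒ a P P ⇒ a a P ⇒ a a a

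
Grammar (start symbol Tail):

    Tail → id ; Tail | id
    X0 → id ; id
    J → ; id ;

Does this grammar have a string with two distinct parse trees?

Only Tail is reachable from Tail; ignoring the rest: Right-recursive list with a separator: after each atom, whether the separator follows determines the rule. One parse per string.

Unambiguous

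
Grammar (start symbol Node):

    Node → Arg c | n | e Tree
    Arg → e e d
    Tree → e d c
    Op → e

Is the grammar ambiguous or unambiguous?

Ambiguous

Witness: e e d c

Derivation 1: Node ⇒ Arg c ⇒ e e d c
Derivation 2: Node ⇒ e Tree ⇒ e e d c

Two distinct leftmost derivations for the same string.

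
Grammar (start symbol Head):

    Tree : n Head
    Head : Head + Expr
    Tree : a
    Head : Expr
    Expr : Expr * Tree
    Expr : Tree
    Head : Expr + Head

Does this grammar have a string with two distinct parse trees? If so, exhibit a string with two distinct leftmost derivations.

Witness: a + a

Derivation 1: Head ⇒ Head + Expr ⇒ Expr + Expr ⇒ Tree + Expr ⇒ a + Expr ⇒ a + Tree ⇒ a + a
Derivation 2: Head ⇒ Expr + Head ⇒ Tree + Head ⇒ a + Head ⇒ a + Expr ⇒ a + Tree ⇒ a + a

Two distinct leftmost derivations for the same string.

Ambiguous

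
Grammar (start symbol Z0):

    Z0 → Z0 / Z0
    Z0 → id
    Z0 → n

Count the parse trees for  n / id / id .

Parse trees for n / id / id:
  [Z0 [Z0 n] / [Z0 [Z0 id] / [Z0 id]]]
  [Z0 [Z0 [Z0 n] / [Z0 id]] / [Z0 id]]

2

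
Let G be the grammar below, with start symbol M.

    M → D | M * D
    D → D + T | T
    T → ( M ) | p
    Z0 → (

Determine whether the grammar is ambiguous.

(Z0 is unreachable from M, so its rules don't affect L(M).) M → M * D | D  ;  D → D + T | T  — a left-associative chain with T at the bottom. Each string factors uniquely by precedence.

Unambiguous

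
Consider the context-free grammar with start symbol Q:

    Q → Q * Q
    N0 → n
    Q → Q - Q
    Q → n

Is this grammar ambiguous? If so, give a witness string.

Ambiguous

Witness: n * n * n

Derivation 1: Q ⇒ Q * Q ⇒ Q * Q * Q ⇒ n * Q * Q ⇒ n * n * Q ⇒ n * n * n
Derivation 2: Q ⇒ Q * Q ⇒ n * Q ⇒ n * Q * Q ⇒ n * n * Q ⇒ n * n * n

Two distinct leftmost derivations for the same string.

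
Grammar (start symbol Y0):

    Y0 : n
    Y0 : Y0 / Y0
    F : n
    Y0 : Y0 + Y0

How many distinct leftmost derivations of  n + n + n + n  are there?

5

Parse trees for n + n + n + n:
  [Y0 [Y0 n] + [Y0 [Y0 n] + [Y0 [Y0 n] + [Y0 n]]]]
  [Y0 [Y0 n] + [Y0 [Y0 [Y0 n] + [Y0 n]] + [Y0 n]]]
  [Y0 [Y0 [Y0 n] + [Y0 n]] + [Y0 [Y0 n] + [Y0 n]]]
  [Y0 [Y0 [Y0 n] + [Y0 [Y0 n] + [Y0 n]]] + [Y0 n]]
  [Y0 [Y0 [Y0 [Y0 n] + [Y0 n]] + [Y0 n]] + [Y0 n]]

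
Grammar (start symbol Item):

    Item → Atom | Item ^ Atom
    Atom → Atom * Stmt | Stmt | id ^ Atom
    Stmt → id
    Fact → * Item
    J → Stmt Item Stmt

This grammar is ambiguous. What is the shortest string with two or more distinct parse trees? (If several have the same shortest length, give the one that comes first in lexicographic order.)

id ^ id

length 1: no string has ≥2 trees
length 3: id ^ id has 2 parse trees

Two derivations of id ^ id:
  Item ⇒ Atom ⇒ id ^ Atom ⇒ id ^ Stmt ⇒ id ^ id
  Item ⇒ Item ^ Atom ⇒ Atom ^ Atom ⇒ Stmt ^ Atom ⇒ id ^ Atom ⇒ id ^ Stmt ⇒ id ^ id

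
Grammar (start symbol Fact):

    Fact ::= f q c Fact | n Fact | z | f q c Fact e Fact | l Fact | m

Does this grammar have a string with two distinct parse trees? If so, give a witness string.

Witness: f q c f q c m e m

Derivation 1: Fact ⇒ f q c Fact ⇒ f q c f q c Fact e Fact ⇒ f q c f q c m e Fact ⇒ f q c f q c m e m
Derivation 2: Fact ⇒ f q c Fact e Fact ⇒ f q c f q c Fact e Fact ⇒ f q c f q c m e Fact ⇒ f q c f q c m e m

Two distinct leftmost derivations for the same string.

Ambiguous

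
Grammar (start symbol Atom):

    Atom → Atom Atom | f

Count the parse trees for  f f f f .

Parse trees for f f f f:
  [Atom [Atom f] [Atom [Atom f] [Atom [Atom f] [Atom f]]]]
  [Atom [Atom f] [Atom [Atom [Atom f] [Atom f]] [Atom f]]]
  [Atom [Atom [Atom f] [Atom f]] [Atom [Atom f] [Atom f]]]
  [Atom [Atom [Atom f] [Atom [Atom f] [Atom f]]] [Atom f]]
  [Atom [Atom [Atom [Atom f] [Atom f]] [Atom f]] [Atom f]]

5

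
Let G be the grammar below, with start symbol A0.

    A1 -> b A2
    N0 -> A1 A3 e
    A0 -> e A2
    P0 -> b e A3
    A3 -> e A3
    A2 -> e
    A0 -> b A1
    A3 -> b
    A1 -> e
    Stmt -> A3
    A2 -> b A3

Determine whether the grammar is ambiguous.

Unambiguous

(Stmt, P0, N0 are unreachable from A0, so their rules don't affect L(A0).) The reachable rules are right-linear with at most one rule per (nonterminal, next-terminal) pair. Each input token forces the next rule, so parsing is deterministic.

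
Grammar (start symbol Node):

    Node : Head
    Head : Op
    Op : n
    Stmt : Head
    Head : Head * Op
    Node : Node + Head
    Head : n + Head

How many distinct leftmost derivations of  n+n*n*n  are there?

4

Parse trees for n+n*n*n:
  [Node [Head [Head [Head n + [Head [Op n]]] * [Op n]] * [Op n]]]
  [Node [Head [Head n + [Head [Head [Op n]] * [Op n]]] * [Op n]]]
  [Node [Head n + [Head [Head [Head [Op n]] * [Op n]] * [Op n]]]]
  [Node [Node [Head [Op n]]] + [Head [Head [Head [Op n]] * [Op n]] * [Op n]]]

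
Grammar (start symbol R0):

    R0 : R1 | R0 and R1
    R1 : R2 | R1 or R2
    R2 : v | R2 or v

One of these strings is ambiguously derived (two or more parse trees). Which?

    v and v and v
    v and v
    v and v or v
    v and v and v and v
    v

v and v and v: 1 tree
v and v: 1 tree
v and v or v: 2 trees
v and v and v and v: 1 tree
v: 1 tree

v and v or v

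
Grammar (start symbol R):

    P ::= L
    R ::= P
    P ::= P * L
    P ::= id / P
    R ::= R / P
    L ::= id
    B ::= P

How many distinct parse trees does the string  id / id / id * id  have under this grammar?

7

Parse trees for id / id / id * id:
  [R [P [P id / [P id / [P [L id]]]] * [L id]]]
  [R [P id / [P [P id / [P [L id]]] * [L id]]]]
  [R [P id / [P id / [P [P [L id]] * [L id]]]]]
  [R [R [P [L id]]] / [P [P id / [P [L id]]] * [L id]]]
  [R [R [P [L id]]] / [P id / [P [P [L id]] * [L id]]]]
  [R [R [P id / [P [L id]]]] / [P [P [L id]] * [L id]]]
  [R [R [R [P [L id]]] / [P [L id]]] / [P [P [L id]] * [L id]]]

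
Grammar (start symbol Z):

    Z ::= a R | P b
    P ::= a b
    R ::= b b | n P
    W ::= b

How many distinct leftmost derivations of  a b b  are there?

Parse trees for a b b:
  [Z a [R b b]]
  [Z [P a b] b]

2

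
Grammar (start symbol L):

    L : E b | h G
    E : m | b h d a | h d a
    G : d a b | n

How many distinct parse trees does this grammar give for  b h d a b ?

1

Parse trees for b h d a b:
  [L [E b h d a] b]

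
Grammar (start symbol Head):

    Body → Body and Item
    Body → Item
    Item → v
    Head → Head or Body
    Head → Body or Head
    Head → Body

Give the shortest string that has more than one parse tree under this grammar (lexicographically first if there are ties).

v or v

length 1: no string has ≥2 trees
length 3: v or v has 2 parse trees

Two derivations of v or v:
  Head ⇒ Head or Body ⇒ Body or Body ⇒ Item or Body ⇒ v or Body ⇒ v or Item ⇒ v or v
  Head ⇒ Body or Head ⇒ Item or Head ⇒ v or Head ⇒ v or Body ⇒ v or Item ⇒ v or v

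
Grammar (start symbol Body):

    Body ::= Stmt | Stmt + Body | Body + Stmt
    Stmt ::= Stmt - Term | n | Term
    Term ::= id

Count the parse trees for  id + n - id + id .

Parse trees for id + n - id + id:
  [Body [Stmt [Term id]] + [Body [Stmt [Stmt n] - [Term id]] + [Body [Stmt [Term id]]]]]
  [Body [Stmt [Term id]] + [Body [Body [Stmt [Stmt n] - [Term id]]] + [Stmt [Term id]]]]
  [Body [Body [Stmt [Term id]] + [Body [Stmt [Stmt n] - [Term id]]]] + [Stmt [Term id]]]
  [Body [Body [Body [Stmt [Term id]]] + [Stmt [Stmt n] - [Term id]]] + [Stmt [Term id]]]

4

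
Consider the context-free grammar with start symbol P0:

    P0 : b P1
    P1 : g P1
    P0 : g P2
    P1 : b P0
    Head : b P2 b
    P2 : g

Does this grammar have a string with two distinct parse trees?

Only P0, P1, P2 are reachable from P0; ignoring the rest: Restricted to the reachable nonterminals, every rule has the form A → t or A → t B, and no two rules for the same A share a first terminal. The grammar encodes a DFA — one run per string.

Unambiguous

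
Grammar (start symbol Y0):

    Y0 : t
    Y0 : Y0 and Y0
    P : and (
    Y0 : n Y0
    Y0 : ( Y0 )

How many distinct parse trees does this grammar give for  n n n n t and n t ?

5

Parse trees for n n n n t and n t:
  [Y0 [Y0 n [Y0 n [Y0 n [Y0 n [Y0 t]]]]] and [Y0 n [Y0 t]]]
  [Y0 n [Y0 [Y0 n [Y0 n [Y0 n [Y0 t]]]] and [Y0 n [Y0 t]]]]
  [Y0 n [Y0 n [Y0 [Y0 n [Y0 n [Y0 t]]] and [Y0 n [Y0 t]]]]]
  [Y0 n [Y0 n [Y0 n [Y0 [Y0 n [Y0 t]] and [Y0 n [Y0 t]]]]]]
  [Y0 n [Y0 n [Y0 n [Y0 n [Y0 [Y0 t] and [Y0 n [Y0 t]]]]]]]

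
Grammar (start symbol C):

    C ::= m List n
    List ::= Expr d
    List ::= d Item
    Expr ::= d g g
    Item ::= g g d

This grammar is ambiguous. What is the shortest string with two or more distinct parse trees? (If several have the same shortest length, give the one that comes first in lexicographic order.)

length 6: m d g g d n has 2 parse trees

Two derivations of m d g g d n:
  C ⇒ m List n ⇒ m Expr d n ⇒ m d g g d n
  C ⇒ m List n ⇒ m d Item n ⇒ m d g g d n

m d g g d n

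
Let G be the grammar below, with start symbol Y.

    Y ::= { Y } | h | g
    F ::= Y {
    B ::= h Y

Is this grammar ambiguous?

Only Y is reachable from Y; ignoring the rest: L(Y) is { openⁿ atom closeⁿ : n ≥ 0 }. The bracket depth fixes n, and the derivation is forced at every step.

Unambiguous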